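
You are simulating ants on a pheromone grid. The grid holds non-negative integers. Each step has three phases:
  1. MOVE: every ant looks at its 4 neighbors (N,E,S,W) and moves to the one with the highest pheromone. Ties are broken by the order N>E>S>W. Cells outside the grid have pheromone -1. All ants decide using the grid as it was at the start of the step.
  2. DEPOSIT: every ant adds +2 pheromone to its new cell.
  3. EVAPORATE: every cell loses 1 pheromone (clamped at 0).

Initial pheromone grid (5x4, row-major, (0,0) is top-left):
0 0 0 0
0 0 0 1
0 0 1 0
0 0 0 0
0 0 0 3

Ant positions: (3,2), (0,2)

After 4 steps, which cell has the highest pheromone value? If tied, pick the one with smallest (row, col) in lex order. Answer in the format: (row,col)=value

Step 1: ant0:(3,2)->N->(2,2) | ant1:(0,2)->E->(0,3)
  grid max=2 at (2,2)
Step 2: ant0:(2,2)->N->(1,2) | ant1:(0,3)->S->(1,3)
  grid max=1 at (1,2)
Step 3: ant0:(1,2)->E->(1,3) | ant1:(1,3)->W->(1,2)
  grid max=2 at (1,2)
Step 4: ant0:(1,3)->W->(1,2) | ant1:(1,2)->E->(1,3)
  grid max=3 at (1,2)
Final grid:
  0 0 0 0
  0 0 3 3
  0 0 0 0
  0 0 0 0
  0 0 0 0
Max pheromone 3 at (1,2)

Answer: (1,2)=3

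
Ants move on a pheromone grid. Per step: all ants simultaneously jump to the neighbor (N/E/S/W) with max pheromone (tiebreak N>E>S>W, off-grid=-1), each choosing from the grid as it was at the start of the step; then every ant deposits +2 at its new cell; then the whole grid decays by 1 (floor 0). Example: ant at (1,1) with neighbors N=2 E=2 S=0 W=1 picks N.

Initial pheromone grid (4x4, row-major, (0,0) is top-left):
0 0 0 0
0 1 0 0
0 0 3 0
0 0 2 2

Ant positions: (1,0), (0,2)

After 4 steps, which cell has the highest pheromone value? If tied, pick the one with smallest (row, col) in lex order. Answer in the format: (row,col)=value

Step 1: ant0:(1,0)->E->(1,1) | ant1:(0,2)->E->(0,3)
  grid max=2 at (1,1)
Step 2: ant0:(1,1)->N->(0,1) | ant1:(0,3)->S->(1,3)
  grid max=1 at (0,1)
Step 3: ant0:(0,1)->S->(1,1) | ant1:(1,3)->N->(0,3)
  grid max=2 at (1,1)
Step 4: ant0:(1,1)->N->(0,1) | ant1:(0,3)->S->(1,3)
  grid max=1 at (0,1)
Final grid:
  0 1 0 0
  0 1 0 1
  0 0 0 0
  0 0 0 0
Max pheromone 1 at (0,1)

Answer: (0,1)=1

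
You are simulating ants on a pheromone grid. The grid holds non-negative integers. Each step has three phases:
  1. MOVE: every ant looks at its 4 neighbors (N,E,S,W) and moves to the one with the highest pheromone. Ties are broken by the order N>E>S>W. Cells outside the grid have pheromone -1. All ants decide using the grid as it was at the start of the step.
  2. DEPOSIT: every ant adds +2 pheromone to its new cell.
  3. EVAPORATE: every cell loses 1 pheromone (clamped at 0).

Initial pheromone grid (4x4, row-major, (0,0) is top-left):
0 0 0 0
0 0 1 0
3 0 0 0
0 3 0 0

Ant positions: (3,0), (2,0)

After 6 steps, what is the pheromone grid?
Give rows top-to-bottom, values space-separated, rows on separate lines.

After step 1: ants at (2,0),(1,0)
  0 0 0 0
  1 0 0 0
  4 0 0 0
  0 2 0 0
After step 2: ants at (1,0),(2,0)
  0 0 0 0
  2 0 0 0
  5 0 0 0
  0 1 0 0
After step 3: ants at (2,0),(1,0)
  0 0 0 0
  3 0 0 0
  6 0 0 0
  0 0 0 0
After step 4: ants at (1,0),(2,0)
  0 0 0 0
  4 0 0 0
  7 0 0 0
  0 0 0 0
After step 5: ants at (2,0),(1,0)
  0 0 0 0
  5 0 0 0
  8 0 0 0
  0 0 0 0
After step 6: ants at (1,0),(2,0)
  0 0 0 0
  6 0 0 0
  9 0 0 0
  0 0 0 0

0 0 0 0
6 0 0 0
9 0 0 0
0 0 0 0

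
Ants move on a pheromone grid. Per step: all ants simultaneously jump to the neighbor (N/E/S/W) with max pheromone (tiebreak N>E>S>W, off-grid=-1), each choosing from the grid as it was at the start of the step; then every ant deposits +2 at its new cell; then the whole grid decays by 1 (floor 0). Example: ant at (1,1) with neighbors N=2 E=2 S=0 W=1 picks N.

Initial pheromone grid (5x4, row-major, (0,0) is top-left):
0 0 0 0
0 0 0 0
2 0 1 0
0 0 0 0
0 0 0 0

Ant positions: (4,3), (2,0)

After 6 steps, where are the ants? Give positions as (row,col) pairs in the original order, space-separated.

Step 1: ant0:(4,3)->N->(3,3) | ant1:(2,0)->N->(1,0)
  grid max=1 at (1,0)
Step 2: ant0:(3,3)->N->(2,3) | ant1:(1,0)->S->(2,0)
  grid max=2 at (2,0)
Step 3: ant0:(2,3)->N->(1,3) | ant1:(2,0)->N->(1,0)
  grid max=1 at (1,0)
Step 4: ant0:(1,3)->N->(0,3) | ant1:(1,0)->S->(2,0)
  grid max=2 at (2,0)
Step 5: ant0:(0,3)->S->(1,3) | ant1:(2,0)->N->(1,0)
  grid max=1 at (1,0)
Step 6: ant0:(1,3)->N->(0,3) | ant1:(1,0)->S->(2,0)
  grid max=2 at (2,0)

(0,3) (2,0)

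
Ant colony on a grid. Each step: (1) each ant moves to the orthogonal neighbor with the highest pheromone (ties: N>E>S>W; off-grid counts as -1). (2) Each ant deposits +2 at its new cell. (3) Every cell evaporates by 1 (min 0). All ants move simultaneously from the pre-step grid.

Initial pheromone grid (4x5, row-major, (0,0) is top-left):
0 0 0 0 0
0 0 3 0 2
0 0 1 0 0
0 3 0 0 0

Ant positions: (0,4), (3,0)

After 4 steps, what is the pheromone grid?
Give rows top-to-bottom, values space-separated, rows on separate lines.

After step 1: ants at (1,4),(3,1)
  0 0 0 0 0
  0 0 2 0 3
  0 0 0 0 0
  0 4 0 0 0
After step 2: ants at (0,4),(2,1)
  0 0 0 0 1
  0 0 1 0 2
  0 1 0 0 0
  0 3 0 0 0
After step 3: ants at (1,4),(3,1)
  0 0 0 0 0
  0 0 0 0 3
  0 0 0 0 0
  0 4 0 0 0
After step 4: ants at (0,4),(2,1)
  0 0 0 0 1
  0 0 0 0 2
  0 1 0 0 0
  0 3 0 0 0

0 0 0 0 1
0 0 0 0 2
0 1 0 0 0
0 3 0 0 0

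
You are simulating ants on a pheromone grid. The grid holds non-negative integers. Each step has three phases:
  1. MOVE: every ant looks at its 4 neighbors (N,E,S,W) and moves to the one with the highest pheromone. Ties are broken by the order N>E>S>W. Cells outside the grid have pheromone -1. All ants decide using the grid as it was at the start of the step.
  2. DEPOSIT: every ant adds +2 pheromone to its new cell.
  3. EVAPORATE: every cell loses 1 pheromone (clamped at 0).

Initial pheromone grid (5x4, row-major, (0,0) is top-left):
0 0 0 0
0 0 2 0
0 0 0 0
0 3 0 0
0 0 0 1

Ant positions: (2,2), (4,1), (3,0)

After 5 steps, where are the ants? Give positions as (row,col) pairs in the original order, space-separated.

Step 1: ant0:(2,2)->N->(1,2) | ant1:(4,1)->N->(3,1) | ant2:(3,0)->E->(3,1)
  grid max=6 at (3,1)
Step 2: ant0:(1,2)->N->(0,2) | ant1:(3,1)->N->(2,1) | ant2:(3,1)->N->(2,1)
  grid max=5 at (3,1)
Step 3: ant0:(0,2)->S->(1,2) | ant1:(2,1)->S->(3,1) | ant2:(2,1)->S->(3,1)
  grid max=8 at (3,1)
Step 4: ant0:(1,2)->N->(0,2) | ant1:(3,1)->N->(2,1) | ant2:(3,1)->N->(2,1)
  grid max=7 at (3,1)
Step 5: ant0:(0,2)->S->(1,2) | ant1:(2,1)->S->(3,1) | ant2:(2,1)->S->(3,1)
  grid max=10 at (3,1)

(1,2) (3,1) (3,1)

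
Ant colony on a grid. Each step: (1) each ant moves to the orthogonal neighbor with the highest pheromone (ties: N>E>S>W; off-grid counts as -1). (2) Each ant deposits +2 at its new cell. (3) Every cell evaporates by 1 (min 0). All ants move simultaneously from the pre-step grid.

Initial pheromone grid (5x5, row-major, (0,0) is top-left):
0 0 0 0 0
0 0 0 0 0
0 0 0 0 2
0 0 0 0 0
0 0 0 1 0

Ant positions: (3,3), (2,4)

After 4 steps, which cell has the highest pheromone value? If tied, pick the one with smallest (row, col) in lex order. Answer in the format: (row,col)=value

Step 1: ant0:(3,3)->S->(4,3) | ant1:(2,4)->N->(1,4)
  grid max=2 at (4,3)
Step 2: ant0:(4,3)->N->(3,3) | ant1:(1,4)->S->(2,4)
  grid max=2 at (2,4)
Step 3: ant0:(3,3)->S->(4,3) | ant1:(2,4)->N->(1,4)
  grid max=2 at (4,3)
Step 4: ant0:(4,3)->N->(3,3) | ant1:(1,4)->S->(2,4)
  grid max=2 at (2,4)
Final grid:
  0 0 0 0 0
  0 0 0 0 0
  0 0 0 0 2
  0 0 0 1 0
  0 0 0 1 0
Max pheromone 2 at (2,4)

Answer: (2,4)=2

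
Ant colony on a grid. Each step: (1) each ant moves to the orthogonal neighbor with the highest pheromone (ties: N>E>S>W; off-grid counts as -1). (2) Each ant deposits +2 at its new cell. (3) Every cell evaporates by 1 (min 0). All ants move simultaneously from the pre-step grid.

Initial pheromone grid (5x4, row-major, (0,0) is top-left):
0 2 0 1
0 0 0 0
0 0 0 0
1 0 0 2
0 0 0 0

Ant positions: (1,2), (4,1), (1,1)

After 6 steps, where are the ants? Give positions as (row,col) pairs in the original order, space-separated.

Step 1: ant0:(1,2)->N->(0,2) | ant1:(4,1)->N->(3,1) | ant2:(1,1)->N->(0,1)
  grid max=3 at (0,1)
Step 2: ant0:(0,2)->W->(0,1) | ant1:(3,1)->N->(2,1) | ant2:(0,1)->E->(0,2)
  grid max=4 at (0,1)
Step 3: ant0:(0,1)->E->(0,2) | ant1:(2,1)->N->(1,1) | ant2:(0,2)->W->(0,1)
  grid max=5 at (0,1)
Step 4: ant0:(0,2)->W->(0,1) | ant1:(1,1)->N->(0,1) | ant2:(0,1)->E->(0,2)
  grid max=8 at (0,1)
Step 5: ant0:(0,1)->E->(0,2) | ant1:(0,1)->E->(0,2) | ant2:(0,2)->W->(0,1)
  grid max=9 at (0,1)
Step 6: ant0:(0,2)->W->(0,1) | ant1:(0,2)->W->(0,1) | ant2:(0,1)->E->(0,2)
  grid max=12 at (0,1)

(0,1) (0,1) (0,2)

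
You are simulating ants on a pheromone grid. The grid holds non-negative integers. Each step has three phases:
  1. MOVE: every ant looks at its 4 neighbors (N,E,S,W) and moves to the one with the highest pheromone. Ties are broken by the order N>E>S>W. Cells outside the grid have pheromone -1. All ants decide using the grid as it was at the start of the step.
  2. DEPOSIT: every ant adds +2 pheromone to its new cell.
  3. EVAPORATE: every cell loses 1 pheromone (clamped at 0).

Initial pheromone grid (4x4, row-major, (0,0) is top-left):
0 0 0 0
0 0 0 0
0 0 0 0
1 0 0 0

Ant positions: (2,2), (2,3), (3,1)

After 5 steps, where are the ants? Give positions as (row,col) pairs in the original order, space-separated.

Step 1: ant0:(2,2)->N->(1,2) | ant1:(2,3)->N->(1,3) | ant2:(3,1)->W->(3,0)
  grid max=2 at (3,0)
Step 2: ant0:(1,2)->E->(1,3) | ant1:(1,3)->W->(1,2) | ant2:(3,0)->N->(2,0)
  grid max=2 at (1,2)
Step 3: ant0:(1,3)->W->(1,2) | ant1:(1,2)->E->(1,3) | ant2:(2,0)->S->(3,0)
  grid max=3 at (1,2)
Step 4: ant0:(1,2)->E->(1,3) | ant1:(1,3)->W->(1,2) | ant2:(3,0)->N->(2,0)
  grid max=4 at (1,2)
Step 5: ant0:(1,3)->W->(1,2) | ant1:(1,2)->E->(1,3) | ant2:(2,0)->S->(3,0)
  grid max=5 at (1,2)

(1,2) (1,3) (3,0)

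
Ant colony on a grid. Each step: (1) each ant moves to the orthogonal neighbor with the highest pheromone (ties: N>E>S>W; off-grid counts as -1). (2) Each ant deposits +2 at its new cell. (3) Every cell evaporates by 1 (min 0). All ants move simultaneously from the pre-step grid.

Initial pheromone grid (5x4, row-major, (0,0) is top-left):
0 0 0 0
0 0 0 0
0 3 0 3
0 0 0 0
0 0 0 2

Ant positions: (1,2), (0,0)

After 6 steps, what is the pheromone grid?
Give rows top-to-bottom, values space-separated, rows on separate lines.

After step 1: ants at (0,2),(0,1)
  0 1 1 0
  0 0 0 0
  0 2 0 2
  0 0 0 0
  0 0 0 1
After step 2: ants at (0,1),(0,2)
  0 2 2 0
  0 0 0 0
  0 1 0 1
  0 0 0 0
  0 0 0 0
After step 3: ants at (0,2),(0,1)
  0 3 3 0
  0 0 0 0
  0 0 0 0
  0 0 0 0
  0 0 0 0
After step 4: ants at (0,1),(0,2)
  0 4 4 0
  0 0 0 0
  0 0 0 0
  0 0 0 0
  0 0 0 0
After step 5: ants at (0,2),(0,1)
  0 5 5 0
  0 0 0 0
  0 0 0 0
  0 0 0 0
  0 0 0 0
After step 6: ants at (0,1),(0,2)
  0 6 6 0
  0 0 0 0
  0 0 0 0
  0 0 0 0
  0 0 0 0

0 6 6 0
0 0 0 0
0 0 0 0
0 0 0 0
0 0 0 0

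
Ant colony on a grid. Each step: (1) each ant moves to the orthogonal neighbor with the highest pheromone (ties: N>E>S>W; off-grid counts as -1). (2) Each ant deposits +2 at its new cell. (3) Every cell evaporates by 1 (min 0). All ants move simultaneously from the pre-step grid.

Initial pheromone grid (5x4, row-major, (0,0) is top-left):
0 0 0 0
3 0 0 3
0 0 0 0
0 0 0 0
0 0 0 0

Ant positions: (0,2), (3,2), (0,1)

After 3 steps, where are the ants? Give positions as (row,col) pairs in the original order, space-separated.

Step 1: ant0:(0,2)->E->(0,3) | ant1:(3,2)->N->(2,2) | ant2:(0,1)->E->(0,2)
  grid max=2 at (1,0)
Step 2: ant0:(0,3)->S->(1,3) | ant1:(2,2)->N->(1,2) | ant2:(0,2)->E->(0,3)
  grid max=3 at (1,3)
Step 3: ant0:(1,3)->N->(0,3) | ant1:(1,2)->E->(1,3) | ant2:(0,3)->S->(1,3)
  grid max=6 at (1,3)

(0,3) (1,3) (1,3)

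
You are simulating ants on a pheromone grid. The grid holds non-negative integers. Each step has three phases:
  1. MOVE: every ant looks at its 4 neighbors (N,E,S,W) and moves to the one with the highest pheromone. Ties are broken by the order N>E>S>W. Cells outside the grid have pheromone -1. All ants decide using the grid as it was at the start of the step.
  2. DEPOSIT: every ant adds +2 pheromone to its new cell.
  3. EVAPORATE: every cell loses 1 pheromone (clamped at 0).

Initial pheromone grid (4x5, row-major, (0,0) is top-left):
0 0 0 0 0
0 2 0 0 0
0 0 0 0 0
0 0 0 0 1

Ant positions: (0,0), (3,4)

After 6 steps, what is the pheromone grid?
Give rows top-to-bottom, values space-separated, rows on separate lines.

After step 1: ants at (0,1),(2,4)
  0 1 0 0 0
  0 1 0 0 0
  0 0 0 0 1
  0 0 0 0 0
After step 2: ants at (1,1),(1,4)
  0 0 0 0 0
  0 2 0 0 1
  0 0 0 0 0
  0 0 0 0 0
After step 3: ants at (0,1),(0,4)
  0 1 0 0 1
  0 1 0 0 0
  0 0 0 0 0
  0 0 0 0 0
After step 4: ants at (1,1),(1,4)
  0 0 0 0 0
  0 2 0 0 1
  0 0 0 0 0
  0 0 0 0 0
After step 5: ants at (0,1),(0,4)
  0 1 0 0 1
  0 1 0 0 0
  0 0 0 0 0
  0 0 0 0 0
After step 6: ants at (1,1),(1,4)
  0 0 0 0 0
  0 2 0 0 1
  0 0 0 0 0
  0 0 0 0 0

0 0 0 0 0
0 2 0 0 1
0 0 0 0 0
0 0 0 0 0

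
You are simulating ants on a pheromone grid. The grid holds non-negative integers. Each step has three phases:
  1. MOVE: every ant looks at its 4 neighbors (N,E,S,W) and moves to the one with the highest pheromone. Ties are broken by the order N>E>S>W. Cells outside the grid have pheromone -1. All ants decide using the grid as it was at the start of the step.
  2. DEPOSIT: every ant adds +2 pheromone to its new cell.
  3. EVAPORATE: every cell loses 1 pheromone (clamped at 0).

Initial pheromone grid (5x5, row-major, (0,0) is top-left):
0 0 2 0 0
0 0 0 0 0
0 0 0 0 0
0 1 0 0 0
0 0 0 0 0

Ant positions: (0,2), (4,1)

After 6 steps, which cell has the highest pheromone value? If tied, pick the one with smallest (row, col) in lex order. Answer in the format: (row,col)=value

Step 1: ant0:(0,2)->E->(0,3) | ant1:(4,1)->N->(3,1)
  grid max=2 at (3,1)
Step 2: ant0:(0,3)->W->(0,2) | ant1:(3,1)->N->(2,1)
  grid max=2 at (0,2)
Step 3: ant0:(0,2)->E->(0,3) | ant1:(2,1)->S->(3,1)
  grid max=2 at (3,1)
Step 4: ant0:(0,3)->W->(0,2) | ant1:(3,1)->N->(2,1)
  grid max=2 at (0,2)
Step 5: ant0:(0,2)->E->(0,3) | ant1:(2,1)->S->(3,1)
  grid max=2 at (3,1)
Step 6: ant0:(0,3)->W->(0,2) | ant1:(3,1)->N->(2,1)
  grid max=2 at (0,2)
Final grid:
  0 0 2 0 0
  0 0 0 0 0
  0 1 0 0 0
  0 1 0 0 0
  0 0 0 0 0
Max pheromone 2 at (0,2)

Answer: (0,2)=2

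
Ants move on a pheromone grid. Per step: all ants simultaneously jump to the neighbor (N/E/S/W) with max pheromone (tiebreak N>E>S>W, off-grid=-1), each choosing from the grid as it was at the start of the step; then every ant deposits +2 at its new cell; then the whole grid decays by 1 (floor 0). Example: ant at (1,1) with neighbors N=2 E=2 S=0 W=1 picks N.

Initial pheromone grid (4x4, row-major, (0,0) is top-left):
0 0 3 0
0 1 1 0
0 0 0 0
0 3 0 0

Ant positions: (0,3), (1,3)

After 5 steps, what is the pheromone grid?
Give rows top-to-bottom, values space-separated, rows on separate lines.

After step 1: ants at (0,2),(1,2)
  0 0 4 0
  0 0 2 0
  0 0 0 0
  0 2 0 0
After step 2: ants at (1,2),(0,2)
  0 0 5 0
  0 0 3 0
  0 0 0 0
  0 1 0 0
After step 3: ants at (0,2),(1,2)
  0 0 6 0
  0 0 4 0
  0 0 0 0
  0 0 0 0
After step 4: ants at (1,2),(0,2)
  0 0 7 0
  0 0 5 0
  0 0 0 0
  0 0 0 0
After step 5: ants at (0,2),(1,2)
  0 0 8 0
  0 0 6 0
  0 0 0 0
  0 0 0 0

0 0 8 0
0 0 6 0
0 0 0 0
0 0 0 0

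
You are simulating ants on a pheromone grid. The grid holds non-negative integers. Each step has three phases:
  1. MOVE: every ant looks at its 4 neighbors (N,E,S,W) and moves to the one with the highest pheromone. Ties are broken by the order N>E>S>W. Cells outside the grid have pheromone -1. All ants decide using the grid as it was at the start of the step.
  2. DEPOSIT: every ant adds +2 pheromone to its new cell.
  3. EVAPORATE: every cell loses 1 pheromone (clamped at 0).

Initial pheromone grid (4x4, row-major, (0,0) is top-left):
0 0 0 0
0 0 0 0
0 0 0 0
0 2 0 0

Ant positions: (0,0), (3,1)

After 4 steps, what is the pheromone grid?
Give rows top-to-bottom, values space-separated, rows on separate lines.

After step 1: ants at (0,1),(2,1)
  0 1 0 0
  0 0 0 0
  0 1 0 0
  0 1 0 0
After step 2: ants at (0,2),(3,1)
  0 0 1 0
  0 0 0 0
  0 0 0 0
  0 2 0 0
After step 3: ants at (0,3),(2,1)
  0 0 0 1
  0 0 0 0
  0 1 0 0
  0 1 0 0
After step 4: ants at (1,3),(3,1)
  0 0 0 0
  0 0 0 1
  0 0 0 0
  0 2 0 0

0 0 0 0
0 0 0 1
0 0 0 0
0 2 0 0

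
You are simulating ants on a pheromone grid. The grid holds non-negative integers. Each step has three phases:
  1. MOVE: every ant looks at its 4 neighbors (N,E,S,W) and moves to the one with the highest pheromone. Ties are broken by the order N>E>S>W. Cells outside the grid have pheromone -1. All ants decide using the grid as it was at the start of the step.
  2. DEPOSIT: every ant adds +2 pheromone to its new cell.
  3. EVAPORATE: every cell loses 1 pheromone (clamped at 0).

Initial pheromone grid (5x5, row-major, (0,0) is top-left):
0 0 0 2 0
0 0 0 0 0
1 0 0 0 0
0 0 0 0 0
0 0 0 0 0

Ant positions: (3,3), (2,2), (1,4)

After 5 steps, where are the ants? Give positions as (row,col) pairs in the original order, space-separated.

Step 1: ant0:(3,3)->N->(2,3) | ant1:(2,2)->N->(1,2) | ant2:(1,4)->N->(0,4)
  grid max=1 at (0,3)
Step 2: ant0:(2,3)->N->(1,3) | ant1:(1,2)->N->(0,2) | ant2:(0,4)->W->(0,3)
  grid max=2 at (0,3)
Step 3: ant0:(1,3)->N->(0,3) | ant1:(0,2)->E->(0,3) | ant2:(0,3)->S->(1,3)
  grid max=5 at (0,3)
Step 4: ant0:(0,3)->S->(1,3) | ant1:(0,3)->S->(1,3) | ant2:(1,3)->N->(0,3)
  grid max=6 at (0,3)
Step 5: ant0:(1,3)->N->(0,3) | ant1:(1,3)->N->(0,3) | ant2:(0,3)->S->(1,3)
  grid max=9 at (0,3)

(0,3) (0,3) (1,3)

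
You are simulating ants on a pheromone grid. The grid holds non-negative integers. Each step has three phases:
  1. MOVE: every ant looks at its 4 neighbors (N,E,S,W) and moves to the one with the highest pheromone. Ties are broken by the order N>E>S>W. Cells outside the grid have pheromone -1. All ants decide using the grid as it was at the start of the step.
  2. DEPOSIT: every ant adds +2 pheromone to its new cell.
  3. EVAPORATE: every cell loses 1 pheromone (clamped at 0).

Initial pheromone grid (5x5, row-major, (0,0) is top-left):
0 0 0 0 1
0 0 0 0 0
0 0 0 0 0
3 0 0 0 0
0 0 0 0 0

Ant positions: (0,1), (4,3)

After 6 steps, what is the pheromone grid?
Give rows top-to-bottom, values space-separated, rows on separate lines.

After step 1: ants at (0,2),(3,3)
  0 0 1 0 0
  0 0 0 0 0
  0 0 0 0 0
  2 0 0 1 0
  0 0 0 0 0
After step 2: ants at (0,3),(2,3)
  0 0 0 1 0
  0 0 0 0 0
  0 0 0 1 0
  1 0 0 0 0
  0 0 0 0 0
After step 3: ants at (0,4),(1,3)
  0 0 0 0 1
  0 0 0 1 0
  0 0 0 0 0
  0 0 0 0 0
  0 0 0 0 0
After step 4: ants at (1,4),(0,3)
  0 0 0 1 0
  0 0 0 0 1
  0 0 0 0 0
  0 0 0 0 0
  0 0 0 0 0
After step 5: ants at (0,4),(0,4)
  0 0 0 0 3
  0 0 0 0 0
  0 0 0 0 0
  0 0 0 0 0
  0 0 0 0 0
After step 6: ants at (1,4),(1,4)
  0 0 0 0 2
  0 0 0 0 3
  0 0 0 0 0
  0 0 0 0 0
  0 0 0 0 0

0 0 0 0 2
0 0 0 0 3
0 0 0 0 0
0 0 0 0 0
0 0 0 0 0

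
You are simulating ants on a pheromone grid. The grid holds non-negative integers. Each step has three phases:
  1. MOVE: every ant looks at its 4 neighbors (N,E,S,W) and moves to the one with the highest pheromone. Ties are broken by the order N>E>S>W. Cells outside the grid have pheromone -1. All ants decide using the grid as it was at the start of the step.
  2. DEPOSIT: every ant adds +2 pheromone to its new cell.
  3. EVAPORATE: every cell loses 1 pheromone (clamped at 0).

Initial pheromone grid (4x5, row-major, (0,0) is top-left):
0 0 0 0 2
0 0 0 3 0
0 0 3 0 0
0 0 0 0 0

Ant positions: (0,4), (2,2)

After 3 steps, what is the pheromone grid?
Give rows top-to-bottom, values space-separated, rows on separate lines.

After step 1: ants at (1,4),(1,2)
  0 0 0 0 1
  0 0 1 2 1
  0 0 2 0 0
  0 0 0 0 0
After step 2: ants at (1,3),(1,3)
  0 0 0 0 0
  0 0 0 5 0
  0 0 1 0 0
  0 0 0 0 0
After step 3: ants at (0,3),(0,3)
  0 0 0 3 0
  0 0 0 4 0
  0 0 0 0 0
  0 0 0 0 0

0 0 0 3 0
0 0 0 4 0
0 0 0 0 0
0 0 0 0 0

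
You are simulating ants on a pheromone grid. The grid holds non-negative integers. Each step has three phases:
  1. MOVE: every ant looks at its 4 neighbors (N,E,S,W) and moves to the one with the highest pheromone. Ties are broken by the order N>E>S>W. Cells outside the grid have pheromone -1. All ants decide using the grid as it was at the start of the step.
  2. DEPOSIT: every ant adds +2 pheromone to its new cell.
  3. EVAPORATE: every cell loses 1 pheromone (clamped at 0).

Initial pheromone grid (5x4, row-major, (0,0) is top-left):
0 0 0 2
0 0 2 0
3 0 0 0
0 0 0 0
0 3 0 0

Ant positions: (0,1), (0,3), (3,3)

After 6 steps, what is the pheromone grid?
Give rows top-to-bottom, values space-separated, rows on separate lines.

After step 1: ants at (0,2),(1,3),(2,3)
  0 0 1 1
  0 0 1 1
  2 0 0 1
  0 0 0 0
  0 2 0 0
After step 2: ants at (0,3),(0,3),(1,3)
  0 0 0 4
  0 0 0 2
  1 0 0 0
  0 0 0 0
  0 1 0 0
After step 3: ants at (1,3),(1,3),(0,3)
  0 0 0 5
  0 0 0 5
  0 0 0 0
  0 0 0 0
  0 0 0 0
After step 4: ants at (0,3),(0,3),(1,3)
  0 0 0 8
  0 0 0 6
  0 0 0 0
  0 0 0 0
  0 0 0 0
After step 5: ants at (1,3),(1,3),(0,3)
  0 0 0 9
  0 0 0 9
  0 0 0 0
  0 0 0 0
  0 0 0 0
After step 6: ants at (0,3),(0,3),(1,3)
  0 0 0 12
  0 0 0 10
  0 0 0 0
  0 0 0 0
  0 0 0 0

0 0 0 12
0 0 0 10
0 0 0 0
0 0 0 0
0 0 0 0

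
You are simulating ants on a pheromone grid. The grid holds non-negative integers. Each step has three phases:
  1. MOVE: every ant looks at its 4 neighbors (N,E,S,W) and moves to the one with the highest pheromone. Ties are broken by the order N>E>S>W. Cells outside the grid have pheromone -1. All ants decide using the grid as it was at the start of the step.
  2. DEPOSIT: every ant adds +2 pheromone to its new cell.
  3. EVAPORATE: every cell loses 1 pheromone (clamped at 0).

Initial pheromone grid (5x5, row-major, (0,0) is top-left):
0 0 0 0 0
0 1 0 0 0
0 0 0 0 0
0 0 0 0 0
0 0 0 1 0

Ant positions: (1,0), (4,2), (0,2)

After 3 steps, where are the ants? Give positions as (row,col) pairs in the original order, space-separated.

Step 1: ant0:(1,0)->E->(1,1) | ant1:(4,2)->E->(4,3) | ant2:(0,2)->E->(0,3)
  grid max=2 at (1,1)
Step 2: ant0:(1,1)->N->(0,1) | ant1:(4,3)->N->(3,3) | ant2:(0,3)->E->(0,4)
  grid max=1 at (0,1)
Step 3: ant0:(0,1)->S->(1,1) | ant1:(3,3)->S->(4,3) | ant2:(0,4)->S->(1,4)
  grid max=2 at (1,1)

(1,1) (4,3) (1,4)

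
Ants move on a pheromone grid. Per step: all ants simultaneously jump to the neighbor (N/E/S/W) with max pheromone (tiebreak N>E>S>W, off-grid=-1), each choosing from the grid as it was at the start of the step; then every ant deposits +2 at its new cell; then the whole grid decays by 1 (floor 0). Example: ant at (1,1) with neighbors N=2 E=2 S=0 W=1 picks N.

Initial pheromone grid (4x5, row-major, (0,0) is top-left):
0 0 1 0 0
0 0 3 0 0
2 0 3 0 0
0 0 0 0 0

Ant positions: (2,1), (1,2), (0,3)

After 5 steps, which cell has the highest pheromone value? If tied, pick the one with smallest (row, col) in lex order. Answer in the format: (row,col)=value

Answer: (2,2)=14

Derivation:
Step 1: ant0:(2,1)->E->(2,2) | ant1:(1,2)->S->(2,2) | ant2:(0,3)->W->(0,2)
  grid max=6 at (2,2)
Step 2: ant0:(2,2)->N->(1,2) | ant1:(2,2)->N->(1,2) | ant2:(0,2)->S->(1,2)
  grid max=7 at (1,2)
Step 3: ant0:(1,2)->S->(2,2) | ant1:(1,2)->S->(2,2) | ant2:(1,2)->S->(2,2)
  grid max=10 at (2,2)
Step 4: ant0:(2,2)->N->(1,2) | ant1:(2,2)->N->(1,2) | ant2:(2,2)->N->(1,2)
  grid max=11 at (1,2)
Step 5: ant0:(1,2)->S->(2,2) | ant1:(1,2)->S->(2,2) | ant2:(1,2)->S->(2,2)
  grid max=14 at (2,2)
Final grid:
  0 0 0 0 0
  0 0 10 0 0
  0 0 14 0 0
  0 0 0 0 0
Max pheromone 14 at (2,2)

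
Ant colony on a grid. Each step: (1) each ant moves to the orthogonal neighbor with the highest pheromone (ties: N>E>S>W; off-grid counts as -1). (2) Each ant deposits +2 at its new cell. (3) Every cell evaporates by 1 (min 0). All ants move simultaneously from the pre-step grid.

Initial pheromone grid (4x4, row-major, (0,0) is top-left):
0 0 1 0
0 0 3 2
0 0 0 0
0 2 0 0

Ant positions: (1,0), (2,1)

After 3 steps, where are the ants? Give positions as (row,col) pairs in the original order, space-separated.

Step 1: ant0:(1,0)->N->(0,0) | ant1:(2,1)->S->(3,1)
  grid max=3 at (3,1)
Step 2: ant0:(0,0)->E->(0,1) | ant1:(3,1)->N->(2,1)
  grid max=2 at (3,1)
Step 3: ant0:(0,1)->E->(0,2) | ant1:(2,1)->S->(3,1)
  grid max=3 at (3,1)

(0,2) (3,1)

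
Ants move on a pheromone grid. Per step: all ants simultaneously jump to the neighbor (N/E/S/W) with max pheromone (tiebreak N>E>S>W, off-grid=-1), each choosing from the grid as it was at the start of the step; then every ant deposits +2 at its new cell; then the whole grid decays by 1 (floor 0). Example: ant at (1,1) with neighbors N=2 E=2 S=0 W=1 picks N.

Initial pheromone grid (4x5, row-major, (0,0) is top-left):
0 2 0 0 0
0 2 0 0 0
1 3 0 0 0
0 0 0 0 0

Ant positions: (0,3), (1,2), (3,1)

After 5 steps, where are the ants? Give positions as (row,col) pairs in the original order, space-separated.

Step 1: ant0:(0,3)->E->(0,4) | ant1:(1,2)->W->(1,1) | ant2:(3,1)->N->(2,1)
  grid max=4 at (2,1)
Step 2: ant0:(0,4)->S->(1,4) | ant1:(1,1)->S->(2,1) | ant2:(2,1)->N->(1,1)
  grid max=5 at (2,1)
Step 3: ant0:(1,4)->N->(0,4) | ant1:(2,1)->N->(1,1) | ant2:(1,1)->S->(2,1)
  grid max=6 at (2,1)
Step 4: ant0:(0,4)->S->(1,4) | ant1:(1,1)->S->(2,1) | ant2:(2,1)->N->(1,1)
  grid max=7 at (2,1)
Step 5: ant0:(1,4)->N->(0,4) | ant1:(2,1)->N->(1,1) | ant2:(1,1)->S->(2,1)
  grid max=8 at (2,1)

(0,4) (1,1) (2,1)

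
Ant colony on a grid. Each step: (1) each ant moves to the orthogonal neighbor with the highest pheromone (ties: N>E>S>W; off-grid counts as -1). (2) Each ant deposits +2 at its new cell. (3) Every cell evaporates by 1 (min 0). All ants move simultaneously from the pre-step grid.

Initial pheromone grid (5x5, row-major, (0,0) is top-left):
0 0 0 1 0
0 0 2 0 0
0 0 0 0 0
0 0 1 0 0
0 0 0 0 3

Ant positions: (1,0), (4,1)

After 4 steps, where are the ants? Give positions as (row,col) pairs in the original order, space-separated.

Step 1: ant0:(1,0)->N->(0,0) | ant1:(4,1)->N->(3,1)
  grid max=2 at (4,4)
Step 2: ant0:(0,0)->E->(0,1) | ant1:(3,1)->N->(2,1)
  grid max=1 at (0,1)
Step 3: ant0:(0,1)->E->(0,2) | ant1:(2,1)->N->(1,1)
  grid max=1 at (0,2)
Step 4: ant0:(0,2)->E->(0,3) | ant1:(1,1)->N->(0,1)
  grid max=1 at (0,1)

(0,3) (0,1)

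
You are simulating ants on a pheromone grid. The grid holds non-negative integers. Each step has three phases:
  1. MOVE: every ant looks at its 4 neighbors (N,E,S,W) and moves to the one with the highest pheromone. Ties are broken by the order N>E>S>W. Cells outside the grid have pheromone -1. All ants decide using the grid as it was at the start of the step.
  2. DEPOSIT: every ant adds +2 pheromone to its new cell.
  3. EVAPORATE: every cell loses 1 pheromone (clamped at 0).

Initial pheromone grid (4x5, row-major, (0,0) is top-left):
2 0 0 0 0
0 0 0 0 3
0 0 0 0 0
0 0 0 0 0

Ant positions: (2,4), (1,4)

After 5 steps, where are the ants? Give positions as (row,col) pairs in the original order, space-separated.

Step 1: ant0:(2,4)->N->(1,4) | ant1:(1,4)->N->(0,4)
  grid max=4 at (1,4)
Step 2: ant0:(1,4)->N->(0,4) | ant1:(0,4)->S->(1,4)
  grid max=5 at (1,4)
Step 3: ant0:(0,4)->S->(1,4) | ant1:(1,4)->N->(0,4)
  grid max=6 at (1,4)
Step 4: ant0:(1,4)->N->(0,4) | ant1:(0,4)->S->(1,4)
  grid max=7 at (1,4)
Step 5: ant0:(0,4)->S->(1,4) | ant1:(1,4)->N->(0,4)
  grid max=8 at (1,4)

(1,4) (0,4)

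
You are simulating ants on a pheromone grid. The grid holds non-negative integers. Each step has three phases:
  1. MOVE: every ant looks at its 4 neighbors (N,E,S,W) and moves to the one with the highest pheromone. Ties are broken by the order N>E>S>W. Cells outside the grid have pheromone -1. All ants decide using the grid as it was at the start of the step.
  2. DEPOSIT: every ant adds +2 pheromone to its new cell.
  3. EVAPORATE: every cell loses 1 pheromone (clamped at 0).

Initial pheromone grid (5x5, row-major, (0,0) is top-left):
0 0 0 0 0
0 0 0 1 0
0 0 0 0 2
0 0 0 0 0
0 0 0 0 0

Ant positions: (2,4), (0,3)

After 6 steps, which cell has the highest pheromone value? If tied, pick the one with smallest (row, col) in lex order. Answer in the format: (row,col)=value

Step 1: ant0:(2,4)->N->(1,4) | ant1:(0,3)->S->(1,3)
  grid max=2 at (1,3)
Step 2: ant0:(1,4)->W->(1,3) | ant1:(1,3)->E->(1,4)
  grid max=3 at (1,3)
Step 3: ant0:(1,3)->E->(1,4) | ant1:(1,4)->W->(1,3)
  grid max=4 at (1,3)
Step 4: ant0:(1,4)->W->(1,3) | ant1:(1,3)->E->(1,4)
  grid max=5 at (1,3)
Step 5: ant0:(1,3)->E->(1,4) | ant1:(1,4)->W->(1,3)
  grid max=6 at (1,3)
Step 6: ant0:(1,4)->W->(1,3) | ant1:(1,3)->E->(1,4)
  grid max=7 at (1,3)
Final grid:
  0 0 0 0 0
  0 0 0 7 6
  0 0 0 0 0
  0 0 0 0 0
  0 0 0 0 0
Max pheromone 7 at (1,3)

Answer: (1,3)=7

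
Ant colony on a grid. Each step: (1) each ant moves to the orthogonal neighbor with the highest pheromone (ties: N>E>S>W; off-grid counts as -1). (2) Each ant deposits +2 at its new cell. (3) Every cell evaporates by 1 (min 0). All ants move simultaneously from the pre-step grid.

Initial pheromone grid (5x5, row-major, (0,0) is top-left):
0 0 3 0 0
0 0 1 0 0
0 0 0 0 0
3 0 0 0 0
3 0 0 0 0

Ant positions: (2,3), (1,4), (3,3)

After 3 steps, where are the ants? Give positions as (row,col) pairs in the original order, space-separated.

Step 1: ant0:(2,3)->N->(1,3) | ant1:(1,4)->N->(0,4) | ant2:(3,3)->N->(2,3)
  grid max=2 at (0,2)
Step 2: ant0:(1,3)->S->(2,3) | ant1:(0,4)->S->(1,4) | ant2:(2,3)->N->(1,3)
  grid max=2 at (1,3)
Step 3: ant0:(2,3)->N->(1,3) | ant1:(1,4)->W->(1,3) | ant2:(1,3)->S->(2,3)
  grid max=5 at (1,3)

(1,3) (1,3) (2,3)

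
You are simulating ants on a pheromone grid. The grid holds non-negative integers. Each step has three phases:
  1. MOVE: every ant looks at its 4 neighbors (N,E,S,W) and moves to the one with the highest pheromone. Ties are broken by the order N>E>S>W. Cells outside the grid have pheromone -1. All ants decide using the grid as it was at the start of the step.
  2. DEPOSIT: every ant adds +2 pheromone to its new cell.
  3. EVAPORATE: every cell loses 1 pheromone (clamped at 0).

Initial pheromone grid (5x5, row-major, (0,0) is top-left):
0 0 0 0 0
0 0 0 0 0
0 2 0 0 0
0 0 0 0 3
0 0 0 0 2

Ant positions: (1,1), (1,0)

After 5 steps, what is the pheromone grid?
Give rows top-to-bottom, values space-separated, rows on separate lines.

After step 1: ants at (2,1),(0,0)
  1 0 0 0 0
  0 0 0 0 0
  0 3 0 0 0
  0 0 0 0 2
  0 0 0 0 1
After step 2: ants at (1,1),(0,1)
  0 1 0 0 0
  0 1 0 0 0
  0 2 0 0 0
  0 0 0 0 1
  0 0 0 0 0
After step 3: ants at (2,1),(1,1)
  0 0 0 0 0
  0 2 0 0 0
  0 3 0 0 0
  0 0 0 0 0
  0 0 0 0 0
After step 4: ants at (1,1),(2,1)
  0 0 0 0 0
  0 3 0 0 0
  0 4 0 0 0
  0 0 0 0 0
  0 0 0 0 0
After step 5: ants at (2,1),(1,1)
  0 0 0 0 0
  0 4 0 0 0
  0 5 0 0 0
  0 0 0 0 0
  0 0 0 0 0

0 0 0 0 0
0 4 0 0 0
0 5 0 0 0
0 0 0 0 0
0 0 0 0 0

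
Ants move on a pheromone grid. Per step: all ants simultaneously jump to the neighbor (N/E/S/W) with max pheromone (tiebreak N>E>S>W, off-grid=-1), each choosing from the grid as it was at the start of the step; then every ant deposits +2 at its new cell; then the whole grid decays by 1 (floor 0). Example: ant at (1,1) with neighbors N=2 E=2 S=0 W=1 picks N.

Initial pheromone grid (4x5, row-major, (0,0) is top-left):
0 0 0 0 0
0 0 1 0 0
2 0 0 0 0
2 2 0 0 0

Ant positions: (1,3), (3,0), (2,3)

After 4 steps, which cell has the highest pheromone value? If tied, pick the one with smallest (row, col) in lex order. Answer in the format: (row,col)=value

Answer: (1,2)=5

Derivation:
Step 1: ant0:(1,3)->W->(1,2) | ant1:(3,0)->N->(2,0) | ant2:(2,3)->N->(1,3)
  grid max=3 at (2,0)
Step 2: ant0:(1,2)->E->(1,3) | ant1:(2,0)->S->(3,0) | ant2:(1,3)->W->(1,2)
  grid max=3 at (1,2)
Step 3: ant0:(1,3)->W->(1,2) | ant1:(3,0)->N->(2,0) | ant2:(1,2)->E->(1,3)
  grid max=4 at (1,2)
Step 4: ant0:(1,2)->E->(1,3) | ant1:(2,0)->S->(3,0) | ant2:(1,3)->W->(1,2)
  grid max=5 at (1,2)
Final grid:
  0 0 0 0 0
  0 0 5 4 0
  2 0 0 0 0
  2 0 0 0 0
Max pheromone 5 at (1,2)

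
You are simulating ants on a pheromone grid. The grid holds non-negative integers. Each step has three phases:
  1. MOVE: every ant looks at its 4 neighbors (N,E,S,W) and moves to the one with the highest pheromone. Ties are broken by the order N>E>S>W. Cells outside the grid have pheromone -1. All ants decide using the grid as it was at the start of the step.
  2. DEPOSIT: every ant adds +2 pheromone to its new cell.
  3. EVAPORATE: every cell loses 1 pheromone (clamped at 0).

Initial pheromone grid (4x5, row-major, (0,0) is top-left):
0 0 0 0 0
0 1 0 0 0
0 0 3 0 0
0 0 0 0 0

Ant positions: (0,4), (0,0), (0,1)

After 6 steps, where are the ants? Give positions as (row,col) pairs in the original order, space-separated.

Step 1: ant0:(0,4)->S->(1,4) | ant1:(0,0)->E->(0,1) | ant2:(0,1)->S->(1,1)
  grid max=2 at (1,1)
Step 2: ant0:(1,4)->N->(0,4) | ant1:(0,1)->S->(1,1) | ant2:(1,1)->N->(0,1)
  grid max=3 at (1,1)
Step 3: ant0:(0,4)->S->(1,4) | ant1:(1,1)->N->(0,1) | ant2:(0,1)->S->(1,1)
  grid max=4 at (1,1)
Step 4: ant0:(1,4)->N->(0,4) | ant1:(0,1)->S->(1,1) | ant2:(1,1)->N->(0,1)
  grid max=5 at (1,1)
Step 5: ant0:(0,4)->S->(1,4) | ant1:(1,1)->N->(0,1) | ant2:(0,1)->S->(1,1)
  grid max=6 at (1,1)
Step 6: ant0:(1,4)->N->(0,4) | ant1:(0,1)->S->(1,1) | ant2:(1,1)->N->(0,1)
  grid max=7 at (1,1)

(0,4) (1,1) (0,1)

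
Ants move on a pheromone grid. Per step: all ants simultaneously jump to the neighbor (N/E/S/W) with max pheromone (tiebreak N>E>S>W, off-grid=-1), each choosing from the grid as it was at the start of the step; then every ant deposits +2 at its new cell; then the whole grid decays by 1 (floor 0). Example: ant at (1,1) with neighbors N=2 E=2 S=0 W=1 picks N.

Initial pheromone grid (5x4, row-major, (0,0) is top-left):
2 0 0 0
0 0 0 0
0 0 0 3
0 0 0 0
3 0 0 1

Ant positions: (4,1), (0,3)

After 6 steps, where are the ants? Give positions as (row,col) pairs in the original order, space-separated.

Step 1: ant0:(4,1)->W->(4,0) | ant1:(0,3)->S->(1,3)
  grid max=4 at (4,0)
Step 2: ant0:(4,0)->N->(3,0) | ant1:(1,3)->S->(2,3)
  grid max=3 at (2,3)
Step 3: ant0:(3,0)->S->(4,0) | ant1:(2,3)->N->(1,3)
  grid max=4 at (4,0)
Step 4: ant0:(4,0)->N->(3,0) | ant1:(1,3)->S->(2,3)
  grid max=3 at (2,3)
Step 5: ant0:(3,0)->S->(4,0) | ant1:(2,3)->N->(1,3)
  grid max=4 at (4,0)
Step 6: ant0:(4,0)->N->(3,0) | ant1:(1,3)->S->(2,3)
  grid max=3 at (2,3)

(3,0) (2,3)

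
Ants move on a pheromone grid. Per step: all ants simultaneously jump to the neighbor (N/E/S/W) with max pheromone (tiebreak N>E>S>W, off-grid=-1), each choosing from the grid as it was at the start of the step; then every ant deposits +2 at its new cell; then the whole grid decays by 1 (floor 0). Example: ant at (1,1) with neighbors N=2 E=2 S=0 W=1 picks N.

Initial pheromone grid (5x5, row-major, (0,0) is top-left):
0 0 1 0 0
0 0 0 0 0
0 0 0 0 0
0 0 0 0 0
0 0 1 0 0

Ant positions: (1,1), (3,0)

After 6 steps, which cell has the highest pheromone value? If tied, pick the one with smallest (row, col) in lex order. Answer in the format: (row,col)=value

Step 1: ant0:(1,1)->N->(0,1) | ant1:(3,0)->N->(2,0)
  grid max=1 at (0,1)
Step 2: ant0:(0,1)->E->(0,2) | ant1:(2,0)->N->(1,0)
  grid max=1 at (0,2)
Step 3: ant0:(0,2)->E->(0,3) | ant1:(1,0)->N->(0,0)
  grid max=1 at (0,0)
Step 4: ant0:(0,3)->E->(0,4) | ant1:(0,0)->E->(0,1)
  grid max=1 at (0,1)
Step 5: ant0:(0,4)->S->(1,4) | ant1:(0,1)->E->(0,2)
  grid max=1 at (0,2)
Step 6: ant0:(1,4)->N->(0,4) | ant1:(0,2)->E->(0,3)
  grid max=1 at (0,3)
Final grid:
  0 0 0 1 1
  0 0 0 0 0
  0 0 0 0 0
  0 0 0 0 0
  0 0 0 0 0
Max pheromone 1 at (0,3)

Answer: (0,3)=1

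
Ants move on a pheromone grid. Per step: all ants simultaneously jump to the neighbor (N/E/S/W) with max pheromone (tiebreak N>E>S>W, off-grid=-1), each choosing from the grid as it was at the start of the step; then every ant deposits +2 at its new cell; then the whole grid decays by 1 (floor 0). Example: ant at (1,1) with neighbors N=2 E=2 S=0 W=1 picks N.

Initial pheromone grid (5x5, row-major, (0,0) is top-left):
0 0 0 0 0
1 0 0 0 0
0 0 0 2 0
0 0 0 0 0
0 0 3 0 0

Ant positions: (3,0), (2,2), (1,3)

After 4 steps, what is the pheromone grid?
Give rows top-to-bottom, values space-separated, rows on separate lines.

After step 1: ants at (2,0),(2,3),(2,3)
  0 0 0 0 0
  0 0 0 0 0
  1 0 0 5 0
  0 0 0 0 0
  0 0 2 0 0
After step 2: ants at (1,0),(1,3),(1,3)
  0 0 0 0 0
  1 0 0 3 0
  0 0 0 4 0
  0 0 0 0 0
  0 0 1 0 0
After step 3: ants at (0,0),(2,3),(2,3)
  1 0 0 0 0
  0 0 0 2 0
  0 0 0 7 0
  0 0 0 0 0
  0 0 0 0 0
After step 4: ants at (0,1),(1,3),(1,3)
  0 1 0 0 0
  0 0 0 5 0
  0 0 0 6 0
  0 0 0 0 0
  0 0 0 0 0

0 1 0 0 0
0 0 0 5 0
0 0 0 6 0
0 0 0 0 0
0 0 0 0 0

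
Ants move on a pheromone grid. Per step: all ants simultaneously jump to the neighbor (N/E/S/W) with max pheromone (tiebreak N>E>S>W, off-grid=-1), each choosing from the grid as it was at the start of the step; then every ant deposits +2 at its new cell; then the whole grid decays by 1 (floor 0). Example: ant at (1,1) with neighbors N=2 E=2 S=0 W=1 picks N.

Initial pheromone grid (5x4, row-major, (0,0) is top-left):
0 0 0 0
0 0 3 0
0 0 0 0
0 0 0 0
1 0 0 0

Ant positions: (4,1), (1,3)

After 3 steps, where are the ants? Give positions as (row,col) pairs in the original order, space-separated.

Step 1: ant0:(4,1)->W->(4,0) | ant1:(1,3)->W->(1,2)
  grid max=4 at (1,2)
Step 2: ant0:(4,0)->N->(3,0) | ant1:(1,2)->N->(0,2)
  grid max=3 at (1,2)
Step 3: ant0:(3,0)->S->(4,0) | ant1:(0,2)->S->(1,2)
  grid max=4 at (1,2)

(4,0) (1,2)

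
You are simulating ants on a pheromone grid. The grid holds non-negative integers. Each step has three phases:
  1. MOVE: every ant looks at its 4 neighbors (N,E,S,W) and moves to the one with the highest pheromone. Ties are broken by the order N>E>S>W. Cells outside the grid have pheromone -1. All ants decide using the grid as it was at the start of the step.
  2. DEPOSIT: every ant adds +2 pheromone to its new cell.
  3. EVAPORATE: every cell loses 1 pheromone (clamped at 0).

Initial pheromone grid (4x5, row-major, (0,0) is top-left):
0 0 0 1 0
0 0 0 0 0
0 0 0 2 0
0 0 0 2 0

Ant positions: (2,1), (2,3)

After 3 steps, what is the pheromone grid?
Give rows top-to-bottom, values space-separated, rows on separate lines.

After step 1: ants at (1,1),(3,3)
  0 0 0 0 0
  0 1 0 0 0
  0 0 0 1 0
  0 0 0 3 0
After step 2: ants at (0,1),(2,3)
  0 1 0 0 0
  0 0 0 0 0
  0 0 0 2 0
  0 0 0 2 0
After step 3: ants at (0,2),(3,3)
  0 0 1 0 0
  0 0 0 0 0
  0 0 0 1 0
  0 0 0 3 0

0 0 1 0 0
0 0 0 0 0
0 0 0 1 0
0 0 0 3 0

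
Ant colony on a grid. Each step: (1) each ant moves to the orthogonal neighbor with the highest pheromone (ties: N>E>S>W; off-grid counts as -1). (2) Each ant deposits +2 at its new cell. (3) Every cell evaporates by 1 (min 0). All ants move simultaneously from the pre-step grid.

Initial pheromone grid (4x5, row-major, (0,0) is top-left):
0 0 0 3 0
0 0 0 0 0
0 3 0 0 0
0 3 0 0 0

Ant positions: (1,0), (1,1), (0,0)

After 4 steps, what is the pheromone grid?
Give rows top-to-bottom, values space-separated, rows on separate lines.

After step 1: ants at (0,0),(2,1),(0,1)
  1 1 0 2 0
  0 0 0 0 0
  0 4 0 0 0
  0 2 0 0 0
After step 2: ants at (0,1),(3,1),(0,0)
  2 2 0 1 0
  0 0 0 0 0
  0 3 0 0 0
  0 3 0 0 0
After step 3: ants at (0,0),(2,1),(0,1)
  3 3 0 0 0
  0 0 0 0 0
  0 4 0 0 0
  0 2 0 0 0
After step 4: ants at (0,1),(3,1),(0,0)
  4 4 0 0 0
  0 0 0 0 0
  0 3 0 0 0
  0 3 0 0 0

4 4 0 0 0
0 0 0 0 0
0 3 0 0 0
0 3 0 0 0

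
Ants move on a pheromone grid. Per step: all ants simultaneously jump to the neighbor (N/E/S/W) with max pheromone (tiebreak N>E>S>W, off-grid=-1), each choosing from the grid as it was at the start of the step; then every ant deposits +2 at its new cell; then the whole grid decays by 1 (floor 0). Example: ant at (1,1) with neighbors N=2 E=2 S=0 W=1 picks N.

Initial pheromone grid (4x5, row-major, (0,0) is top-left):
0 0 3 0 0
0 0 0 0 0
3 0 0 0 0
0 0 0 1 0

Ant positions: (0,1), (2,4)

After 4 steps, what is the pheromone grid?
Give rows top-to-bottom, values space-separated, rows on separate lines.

After step 1: ants at (0,2),(1,4)
  0 0 4 0 0
  0 0 0 0 1
  2 0 0 0 0
  0 0 0 0 0
After step 2: ants at (0,3),(0,4)
  0 0 3 1 1
  0 0 0 0 0
  1 0 0 0 0
  0 0 0 0 0
After step 3: ants at (0,2),(0,3)
  0 0 4 2 0
  0 0 0 0 0
  0 0 0 0 0
  0 0 0 0 0
After step 4: ants at (0,3),(0,2)
  0 0 5 3 0
  0 0 0 0 0
  0 0 0 0 0
  0 0 0 0 0

0 0 5 3 0
0 0 0 0 0
0 0 0 0 0
0 0 0 0 0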